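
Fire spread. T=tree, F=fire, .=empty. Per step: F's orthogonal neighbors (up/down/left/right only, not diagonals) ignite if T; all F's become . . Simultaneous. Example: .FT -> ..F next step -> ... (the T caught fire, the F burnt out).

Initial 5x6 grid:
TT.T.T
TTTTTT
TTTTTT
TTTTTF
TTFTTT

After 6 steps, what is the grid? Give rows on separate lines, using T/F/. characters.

Step 1: 6 trees catch fire, 2 burn out
  TT.T.T
  TTTTTT
  TTTTTF
  TTFTF.
  TF.FTF
Step 2: 7 trees catch fire, 6 burn out
  TT.T.T
  TTTTTF
  TTFTF.
  TF.F..
  F...F.
Step 3: 6 trees catch fire, 7 burn out
  TT.T.F
  TTFTF.
  TF.F..
  F.....
  ......
Step 4: 3 trees catch fire, 6 burn out
  TT.T..
  TF.F..
  F.....
  ......
  ......
Step 5: 3 trees catch fire, 3 burn out
  TF.F..
  F.....
  ......
  ......
  ......
Step 6: 1 trees catch fire, 3 burn out
  F.....
  ......
  ......
  ......
  ......

F.....
......
......
......
......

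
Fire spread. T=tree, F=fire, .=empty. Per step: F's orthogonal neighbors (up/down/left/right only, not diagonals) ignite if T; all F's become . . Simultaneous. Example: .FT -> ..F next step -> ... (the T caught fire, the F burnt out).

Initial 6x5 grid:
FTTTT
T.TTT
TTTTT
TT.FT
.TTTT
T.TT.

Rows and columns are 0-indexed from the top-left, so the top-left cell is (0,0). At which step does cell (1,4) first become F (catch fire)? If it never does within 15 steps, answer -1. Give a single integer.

Step 1: cell (1,4)='T' (+5 fires, +2 burnt)
Step 2: cell (1,4)='T' (+8 fires, +5 burnt)
Step 3: cell (1,4)='F' (+7 fires, +8 burnt)
  -> target ignites at step 3
Step 4: cell (1,4)='.' (+2 fires, +7 burnt)
Step 5: cell (1,4)='.' (+0 fires, +2 burnt)
  fire out at step 5

3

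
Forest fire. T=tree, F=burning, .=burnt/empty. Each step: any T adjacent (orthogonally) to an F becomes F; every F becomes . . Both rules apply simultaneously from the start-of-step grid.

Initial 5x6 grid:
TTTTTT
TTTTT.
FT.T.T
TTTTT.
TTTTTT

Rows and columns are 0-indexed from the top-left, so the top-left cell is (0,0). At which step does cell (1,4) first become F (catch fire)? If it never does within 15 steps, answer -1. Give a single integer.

Step 1: cell (1,4)='T' (+3 fires, +1 burnt)
Step 2: cell (1,4)='T' (+4 fires, +3 burnt)
Step 3: cell (1,4)='T' (+4 fires, +4 burnt)
Step 4: cell (1,4)='T' (+4 fires, +4 burnt)
Step 5: cell (1,4)='F' (+5 fires, +4 burnt)
  -> target ignites at step 5
Step 6: cell (1,4)='.' (+2 fires, +5 burnt)
Step 7: cell (1,4)='.' (+2 fires, +2 burnt)
Step 8: cell (1,4)='.' (+0 fires, +2 burnt)
  fire out at step 8

5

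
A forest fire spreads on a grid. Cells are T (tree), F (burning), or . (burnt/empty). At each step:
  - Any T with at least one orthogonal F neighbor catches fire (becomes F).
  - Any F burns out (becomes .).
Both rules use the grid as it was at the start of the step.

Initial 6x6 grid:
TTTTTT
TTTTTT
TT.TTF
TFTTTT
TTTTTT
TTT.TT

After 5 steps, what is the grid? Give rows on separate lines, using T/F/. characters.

Step 1: 7 trees catch fire, 2 burn out
  TTTTTT
  TTTTTF
  TF.TF.
  F.FTTF
  TFTTTT
  TTT.TT
Step 2: 11 trees catch fire, 7 burn out
  TTTTTF
  TFTTF.
  F..F..
  ...FF.
  F.FTTF
  TFT.TT
Step 3: 10 trees catch fire, 11 burn out
  TFTTF.
  F.FF..
  ......
  ......
  ...FF.
  F.F.TF
Step 4: 4 trees catch fire, 10 burn out
  F.FF..
  ......
  ......
  ......
  ......
  ....F.
Step 5: 0 trees catch fire, 4 burn out
  ......
  ......
  ......
  ......
  ......
  ......

......
......
......
......
......
......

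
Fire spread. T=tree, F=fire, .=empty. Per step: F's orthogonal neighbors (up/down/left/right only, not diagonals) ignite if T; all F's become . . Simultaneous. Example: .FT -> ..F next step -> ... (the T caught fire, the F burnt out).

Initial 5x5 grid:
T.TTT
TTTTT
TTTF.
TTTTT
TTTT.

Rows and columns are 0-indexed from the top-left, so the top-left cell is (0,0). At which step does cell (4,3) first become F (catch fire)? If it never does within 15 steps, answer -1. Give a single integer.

Step 1: cell (4,3)='T' (+3 fires, +1 burnt)
Step 2: cell (4,3)='F' (+7 fires, +3 burnt)
  -> target ignites at step 2
Step 3: cell (4,3)='.' (+6 fires, +7 burnt)
Step 4: cell (4,3)='.' (+3 fires, +6 burnt)
Step 5: cell (4,3)='.' (+2 fires, +3 burnt)
Step 6: cell (4,3)='.' (+0 fires, +2 burnt)
  fire out at step 6

2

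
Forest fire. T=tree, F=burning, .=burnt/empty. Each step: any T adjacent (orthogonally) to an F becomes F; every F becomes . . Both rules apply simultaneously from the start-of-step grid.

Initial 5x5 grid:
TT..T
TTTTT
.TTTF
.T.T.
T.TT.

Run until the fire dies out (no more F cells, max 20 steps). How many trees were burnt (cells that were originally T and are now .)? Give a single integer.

Step 1: +2 fires, +1 burnt (F count now 2)
Step 2: +4 fires, +2 burnt (F count now 4)
Step 3: +3 fires, +4 burnt (F count now 3)
Step 4: +3 fires, +3 burnt (F count now 3)
Step 5: +2 fires, +3 burnt (F count now 2)
Step 6: +1 fires, +2 burnt (F count now 1)
Step 7: +0 fires, +1 burnt (F count now 0)
Fire out after step 7
Initially T: 16, now '.': 24
Total burnt (originally-T cells now '.'): 15

Answer: 15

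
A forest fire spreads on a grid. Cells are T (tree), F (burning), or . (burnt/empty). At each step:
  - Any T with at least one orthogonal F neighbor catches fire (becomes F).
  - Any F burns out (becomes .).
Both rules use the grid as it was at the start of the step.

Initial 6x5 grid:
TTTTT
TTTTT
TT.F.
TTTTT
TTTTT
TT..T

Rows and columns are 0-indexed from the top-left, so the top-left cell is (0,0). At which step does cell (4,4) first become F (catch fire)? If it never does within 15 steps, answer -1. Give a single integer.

Step 1: cell (4,4)='T' (+2 fires, +1 burnt)
Step 2: cell (4,4)='T' (+6 fires, +2 burnt)
Step 3: cell (4,4)='F' (+6 fires, +6 burnt)
  -> target ignites at step 3
Step 4: cell (4,4)='.' (+6 fires, +6 burnt)
Step 5: cell (4,4)='.' (+4 fires, +6 burnt)
Step 6: cell (4,4)='.' (+1 fires, +4 burnt)
Step 7: cell (4,4)='.' (+0 fires, +1 burnt)
  fire out at step 7

3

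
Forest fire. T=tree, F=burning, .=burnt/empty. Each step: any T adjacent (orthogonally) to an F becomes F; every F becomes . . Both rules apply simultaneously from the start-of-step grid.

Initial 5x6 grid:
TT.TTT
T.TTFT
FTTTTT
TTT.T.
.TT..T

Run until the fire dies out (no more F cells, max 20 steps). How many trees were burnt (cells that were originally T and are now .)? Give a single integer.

Answer: 20

Derivation:
Step 1: +7 fires, +2 burnt (F count now 7)
Step 2: +9 fires, +7 burnt (F count now 9)
Step 3: +3 fires, +9 burnt (F count now 3)
Step 4: +1 fires, +3 burnt (F count now 1)
Step 5: +0 fires, +1 burnt (F count now 0)
Fire out after step 5
Initially T: 21, now '.': 29
Total burnt (originally-T cells now '.'): 20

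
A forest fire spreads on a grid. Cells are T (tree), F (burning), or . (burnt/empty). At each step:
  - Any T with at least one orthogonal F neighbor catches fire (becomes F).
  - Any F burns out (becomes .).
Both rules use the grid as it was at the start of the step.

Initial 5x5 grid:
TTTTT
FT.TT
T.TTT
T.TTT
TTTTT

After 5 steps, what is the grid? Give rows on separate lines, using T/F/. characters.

Step 1: 3 trees catch fire, 1 burn out
  FTTTT
  .F.TT
  F.TTT
  T.TTT
  TTTTT
Step 2: 2 trees catch fire, 3 burn out
  .FTTT
  ...TT
  ..TTT
  F.TTT
  TTTTT
Step 3: 2 trees catch fire, 2 burn out
  ..FTT
  ...TT
  ..TTT
  ..TTT
  FTTTT
Step 4: 2 trees catch fire, 2 burn out
  ...FT
  ...TT
  ..TTT
  ..TTT
  .FTTT
Step 5: 3 trees catch fire, 2 burn out
  ....F
  ...FT
  ..TTT
  ..TTT
  ..FTT

....F
...FT
..TTT
..TTT
..FTT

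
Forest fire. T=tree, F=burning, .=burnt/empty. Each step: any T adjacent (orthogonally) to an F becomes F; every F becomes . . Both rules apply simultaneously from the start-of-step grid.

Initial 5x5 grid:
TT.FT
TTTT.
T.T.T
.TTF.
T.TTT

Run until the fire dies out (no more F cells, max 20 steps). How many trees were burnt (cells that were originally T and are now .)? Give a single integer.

Step 1: +4 fires, +2 burnt (F count now 4)
Step 2: +5 fires, +4 burnt (F count now 5)
Step 3: +1 fires, +5 burnt (F count now 1)
Step 4: +2 fires, +1 burnt (F count now 2)
Step 5: +2 fires, +2 burnt (F count now 2)
Step 6: +0 fires, +2 burnt (F count now 0)
Fire out after step 6
Initially T: 16, now '.': 23
Total burnt (originally-T cells now '.'): 14

Answer: 14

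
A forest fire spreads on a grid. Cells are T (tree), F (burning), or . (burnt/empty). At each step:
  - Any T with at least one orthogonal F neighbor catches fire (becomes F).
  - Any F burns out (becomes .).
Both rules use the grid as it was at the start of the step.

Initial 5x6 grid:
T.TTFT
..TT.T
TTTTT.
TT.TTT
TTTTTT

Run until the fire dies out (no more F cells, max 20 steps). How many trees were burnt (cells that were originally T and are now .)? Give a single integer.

Step 1: +2 fires, +1 burnt (F count now 2)
Step 2: +3 fires, +2 burnt (F count now 3)
Step 3: +2 fires, +3 burnt (F count now 2)
Step 4: +3 fires, +2 burnt (F count now 3)
Step 5: +3 fires, +3 burnt (F count now 3)
Step 6: +5 fires, +3 burnt (F count now 5)
Step 7: +3 fires, +5 burnt (F count now 3)
Step 8: +1 fires, +3 burnt (F count now 1)
Step 9: +0 fires, +1 burnt (F count now 0)
Fire out after step 9
Initially T: 23, now '.': 29
Total burnt (originally-T cells now '.'): 22

Answer: 22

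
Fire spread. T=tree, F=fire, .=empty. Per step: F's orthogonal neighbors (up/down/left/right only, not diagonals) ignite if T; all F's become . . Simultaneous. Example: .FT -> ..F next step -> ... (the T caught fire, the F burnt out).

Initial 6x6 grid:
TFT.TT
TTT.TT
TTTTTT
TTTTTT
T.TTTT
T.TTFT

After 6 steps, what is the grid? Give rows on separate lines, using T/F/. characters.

Step 1: 6 trees catch fire, 2 burn out
  F.F.TT
  TFT.TT
  TTTTTT
  TTTTTT
  T.TTFT
  T.TF.F
Step 2: 7 trees catch fire, 6 burn out
  ....TT
  F.F.TT
  TFTTTT
  TTTTFT
  T.TF.F
  T.F...
Step 3: 7 trees catch fire, 7 burn out
  ....TT
  ....TT
  F.FTFT
  TFTF.F
  T.F...
  T.....
Step 4: 5 trees catch fire, 7 burn out
  ....TT
  ....FT
  ...F.F
  F.F...
  T.....
  T.....
Step 5: 3 trees catch fire, 5 burn out
  ....FT
  .....F
  ......
  ......
  F.....
  T.....
Step 6: 2 trees catch fire, 3 burn out
  .....F
  ......
  ......
  ......
  ......
  F.....

.....F
......
......
......
......
F.....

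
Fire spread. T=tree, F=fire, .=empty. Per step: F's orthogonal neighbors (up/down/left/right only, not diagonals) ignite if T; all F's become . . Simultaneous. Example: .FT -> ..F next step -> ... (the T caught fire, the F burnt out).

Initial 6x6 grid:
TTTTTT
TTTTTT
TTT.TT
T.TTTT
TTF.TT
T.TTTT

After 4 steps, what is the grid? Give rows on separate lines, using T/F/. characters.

Step 1: 3 trees catch fire, 1 burn out
  TTTTTT
  TTTTTT
  TTT.TT
  T.FTTT
  TF..TT
  T.FTTT
Step 2: 4 trees catch fire, 3 burn out
  TTTTTT
  TTTTTT
  TTF.TT
  T..FTT
  F...TT
  T..FTT
Step 3: 6 trees catch fire, 4 burn out
  TTTTTT
  TTFTTT
  TF..TT
  F...FT
  ....TT
  F...FT
Step 4: 8 trees catch fire, 6 burn out
  TTFTTT
  TF.FTT
  F...FT
  .....F
  ....FT
  .....F

TTFTTT
TF.FTT
F...FT
.....F
....FT
.....F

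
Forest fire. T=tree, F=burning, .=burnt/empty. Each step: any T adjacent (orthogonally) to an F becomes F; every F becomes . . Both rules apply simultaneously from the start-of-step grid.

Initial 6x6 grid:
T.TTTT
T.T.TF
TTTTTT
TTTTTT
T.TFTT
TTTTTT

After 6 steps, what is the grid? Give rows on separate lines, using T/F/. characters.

Step 1: 7 trees catch fire, 2 burn out
  T.TTTF
  T.T.F.
  TTTTTF
  TTTFTT
  T.F.FT
  TTTFTT
Step 2: 9 trees catch fire, 7 burn out
  T.TTF.
  T.T...
  TTTFF.
  TTF.FF
  T....F
  TTF.FT
Step 3: 5 trees catch fire, 9 burn out
  T.TF..
  T.T...
  TTF...
  TF....
  T.....
  TF...F
Step 4: 5 trees catch fire, 5 burn out
  T.F...
  T.F...
  TF....
  F.....
  T.....
  F.....
Step 5: 2 trees catch fire, 5 burn out
  T.....
  T.....
  F.....
  ......
  F.....
  ......
Step 6: 1 trees catch fire, 2 burn out
  T.....
  F.....
  ......
  ......
  ......
  ......

T.....
F.....
......
......
......
......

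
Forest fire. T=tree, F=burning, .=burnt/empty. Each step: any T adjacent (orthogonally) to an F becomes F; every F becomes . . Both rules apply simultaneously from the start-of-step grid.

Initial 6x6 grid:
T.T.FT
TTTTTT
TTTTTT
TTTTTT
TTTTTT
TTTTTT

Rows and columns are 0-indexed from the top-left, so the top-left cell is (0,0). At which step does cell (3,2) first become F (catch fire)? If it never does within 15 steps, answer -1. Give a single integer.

Step 1: cell (3,2)='T' (+2 fires, +1 burnt)
Step 2: cell (3,2)='T' (+3 fires, +2 burnt)
Step 3: cell (3,2)='T' (+4 fires, +3 burnt)
Step 4: cell (3,2)='T' (+6 fires, +4 burnt)
Step 5: cell (3,2)='F' (+6 fires, +6 burnt)
  -> target ignites at step 5
Step 6: cell (3,2)='.' (+6 fires, +6 burnt)
Step 7: cell (3,2)='.' (+3 fires, +6 burnt)
Step 8: cell (3,2)='.' (+2 fires, +3 burnt)
Step 9: cell (3,2)='.' (+1 fires, +2 burnt)
Step 10: cell (3,2)='.' (+0 fires, +1 burnt)
  fire out at step 10

5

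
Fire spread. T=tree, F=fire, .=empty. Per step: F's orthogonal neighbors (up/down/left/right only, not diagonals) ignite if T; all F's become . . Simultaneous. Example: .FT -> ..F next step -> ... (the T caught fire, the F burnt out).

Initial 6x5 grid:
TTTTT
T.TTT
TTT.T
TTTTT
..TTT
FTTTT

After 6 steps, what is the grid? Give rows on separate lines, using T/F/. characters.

Step 1: 1 trees catch fire, 1 burn out
  TTTTT
  T.TTT
  TTT.T
  TTTTT
  ..TTT
  .FTTT
Step 2: 1 trees catch fire, 1 burn out
  TTTTT
  T.TTT
  TTT.T
  TTTTT
  ..TTT
  ..FTT
Step 3: 2 trees catch fire, 1 burn out
  TTTTT
  T.TTT
  TTT.T
  TTTTT
  ..FTT
  ...FT
Step 4: 3 trees catch fire, 2 burn out
  TTTTT
  T.TTT
  TTT.T
  TTFTT
  ...FT
  ....F
Step 5: 4 trees catch fire, 3 burn out
  TTTTT
  T.TTT
  TTF.T
  TF.FT
  ....F
  .....
Step 6: 4 trees catch fire, 4 burn out
  TTTTT
  T.FTT
  TF..T
  F...F
  .....
  .....

TTTTT
T.FTT
TF..T
F...F
.....
.....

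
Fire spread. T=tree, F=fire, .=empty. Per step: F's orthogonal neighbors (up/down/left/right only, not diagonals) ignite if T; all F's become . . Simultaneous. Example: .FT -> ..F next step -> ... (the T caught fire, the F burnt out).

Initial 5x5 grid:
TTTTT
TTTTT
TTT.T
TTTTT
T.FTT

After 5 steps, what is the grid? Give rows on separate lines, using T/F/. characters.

Step 1: 2 trees catch fire, 1 burn out
  TTTTT
  TTTTT
  TTT.T
  TTFTT
  T..FT
Step 2: 4 trees catch fire, 2 burn out
  TTTTT
  TTTTT
  TTF.T
  TF.FT
  T...F
Step 3: 4 trees catch fire, 4 burn out
  TTTTT
  TTFTT
  TF..T
  F...F
  T....
Step 4: 6 trees catch fire, 4 burn out
  TTFTT
  TF.FT
  F...F
  .....
  F....
Step 5: 4 trees catch fire, 6 burn out
  TF.FT
  F...F
  .....
  .....
  .....

TF.FT
F...F
.....
.....
.....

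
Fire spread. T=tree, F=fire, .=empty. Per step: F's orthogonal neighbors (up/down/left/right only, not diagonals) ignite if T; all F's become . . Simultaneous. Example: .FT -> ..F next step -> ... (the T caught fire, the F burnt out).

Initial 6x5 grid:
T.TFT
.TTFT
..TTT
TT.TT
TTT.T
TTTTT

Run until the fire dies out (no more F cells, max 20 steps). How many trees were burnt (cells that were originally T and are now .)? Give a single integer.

Step 1: +5 fires, +2 burnt (F count now 5)
Step 2: +4 fires, +5 burnt (F count now 4)
Step 3: +1 fires, +4 burnt (F count now 1)
Step 4: +1 fires, +1 burnt (F count now 1)
Step 5: +1 fires, +1 burnt (F count now 1)
Step 6: +1 fires, +1 burnt (F count now 1)
Step 7: +1 fires, +1 burnt (F count now 1)
Step 8: +2 fires, +1 burnt (F count now 2)
Step 9: +2 fires, +2 burnt (F count now 2)
Step 10: +2 fires, +2 burnt (F count now 2)
Step 11: +1 fires, +2 burnt (F count now 1)
Step 12: +0 fires, +1 burnt (F count now 0)
Fire out after step 12
Initially T: 22, now '.': 29
Total burnt (originally-T cells now '.'): 21

Answer: 21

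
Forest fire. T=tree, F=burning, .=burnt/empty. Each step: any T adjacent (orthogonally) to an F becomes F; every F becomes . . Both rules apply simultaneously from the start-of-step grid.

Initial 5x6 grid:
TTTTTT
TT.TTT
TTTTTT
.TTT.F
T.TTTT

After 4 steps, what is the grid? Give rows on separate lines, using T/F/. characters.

Step 1: 2 trees catch fire, 1 burn out
  TTTTTT
  TT.TTT
  TTTTTF
  .TTT..
  T.TTTF
Step 2: 3 trees catch fire, 2 burn out
  TTTTTT
  TT.TTF
  TTTTF.
  .TTT..
  T.TTF.
Step 3: 4 trees catch fire, 3 burn out
  TTTTTF
  TT.TF.
  TTTF..
  .TTT..
  T.TF..
Step 4: 5 trees catch fire, 4 burn out
  TTTTF.
  TT.F..
  TTF...
  .TTF..
  T.F...

TTTTF.
TT.F..
TTF...
.TTF..
T.F...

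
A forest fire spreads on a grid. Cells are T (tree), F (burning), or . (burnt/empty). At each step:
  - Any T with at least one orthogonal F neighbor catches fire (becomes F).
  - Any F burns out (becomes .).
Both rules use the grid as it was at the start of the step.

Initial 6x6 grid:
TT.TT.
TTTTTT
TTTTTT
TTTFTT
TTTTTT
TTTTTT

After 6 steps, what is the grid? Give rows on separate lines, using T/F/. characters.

Step 1: 4 trees catch fire, 1 burn out
  TT.TT.
  TTTTTT
  TTTFTT
  TTF.FT
  TTTFTT
  TTTTTT
Step 2: 8 trees catch fire, 4 burn out
  TT.TT.
  TTTFTT
  TTF.FT
  TF...F
  TTF.FT
  TTTFTT
Step 3: 10 trees catch fire, 8 burn out
  TT.FT.
  TTF.FT
  TF...F
  F.....
  TF...F
  TTF.FT
Step 4: 7 trees catch fire, 10 burn out
  TT..F.
  TF...F
  F.....
  ......
  F.....
  TF...F
Step 5: 3 trees catch fire, 7 burn out
  TF....
  F.....
  ......
  ......
  ......
  F.....
Step 6: 1 trees catch fire, 3 burn out
  F.....
  ......
  ......
  ......
  ......
  ......

F.....
......
......
......
......
......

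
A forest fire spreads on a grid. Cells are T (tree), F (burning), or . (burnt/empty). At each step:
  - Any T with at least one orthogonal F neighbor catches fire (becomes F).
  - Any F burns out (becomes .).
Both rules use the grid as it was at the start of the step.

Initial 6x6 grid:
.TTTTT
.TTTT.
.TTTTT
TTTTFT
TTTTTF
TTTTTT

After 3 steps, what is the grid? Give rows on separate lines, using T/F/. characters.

Step 1: 5 trees catch fire, 2 burn out
  .TTTTT
  .TTTT.
  .TTTFT
  TTTF.F
  TTTTF.
  TTTTTF
Step 2: 6 trees catch fire, 5 burn out
  .TTTTT
  .TTTF.
  .TTF.F
  TTF...
  TTTF..
  TTTTF.
Step 3: 6 trees catch fire, 6 burn out
  .TTTFT
  .TTF..
  .TF...
  TF....
  TTF...
  TTTF..

.TTTFT
.TTF..
.TF...
TF....
TTF...
TTTF..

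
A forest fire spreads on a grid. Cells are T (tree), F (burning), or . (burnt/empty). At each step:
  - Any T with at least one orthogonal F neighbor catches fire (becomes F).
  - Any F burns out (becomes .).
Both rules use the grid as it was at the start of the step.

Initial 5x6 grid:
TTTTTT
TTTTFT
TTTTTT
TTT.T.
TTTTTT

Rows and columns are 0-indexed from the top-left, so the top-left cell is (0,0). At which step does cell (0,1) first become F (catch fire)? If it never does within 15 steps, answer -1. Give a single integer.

Step 1: cell (0,1)='T' (+4 fires, +1 burnt)
Step 2: cell (0,1)='T' (+6 fires, +4 burnt)
Step 3: cell (0,1)='T' (+4 fires, +6 burnt)
Step 4: cell (0,1)='F' (+6 fires, +4 burnt)
  -> target ignites at step 4
Step 5: cell (0,1)='.' (+4 fires, +6 burnt)
Step 6: cell (0,1)='.' (+2 fires, +4 burnt)
Step 7: cell (0,1)='.' (+1 fires, +2 burnt)
Step 8: cell (0,1)='.' (+0 fires, +1 burnt)
  fire out at step 8

4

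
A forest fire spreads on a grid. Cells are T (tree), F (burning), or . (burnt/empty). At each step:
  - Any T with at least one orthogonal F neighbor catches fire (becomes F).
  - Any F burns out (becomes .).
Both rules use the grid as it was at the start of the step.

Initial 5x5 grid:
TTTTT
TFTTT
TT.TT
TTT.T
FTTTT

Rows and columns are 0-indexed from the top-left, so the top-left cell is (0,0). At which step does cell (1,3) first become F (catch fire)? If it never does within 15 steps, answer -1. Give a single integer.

Step 1: cell (1,3)='T' (+6 fires, +2 burnt)
Step 2: cell (1,3)='F' (+6 fires, +6 burnt)
  -> target ignites at step 2
Step 3: cell (1,3)='.' (+5 fires, +6 burnt)
Step 4: cell (1,3)='.' (+3 fires, +5 burnt)
Step 5: cell (1,3)='.' (+1 fires, +3 burnt)
Step 6: cell (1,3)='.' (+0 fires, +1 burnt)
  fire out at step 6

2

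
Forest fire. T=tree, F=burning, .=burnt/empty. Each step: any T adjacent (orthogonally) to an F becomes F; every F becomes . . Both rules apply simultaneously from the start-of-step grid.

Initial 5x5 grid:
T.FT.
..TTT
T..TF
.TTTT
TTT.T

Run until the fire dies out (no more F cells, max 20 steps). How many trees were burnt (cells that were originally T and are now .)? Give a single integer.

Answer: 13

Derivation:
Step 1: +5 fires, +2 burnt (F count now 5)
Step 2: +3 fires, +5 burnt (F count now 3)
Step 3: +1 fires, +3 burnt (F count now 1)
Step 4: +2 fires, +1 burnt (F count now 2)
Step 5: +1 fires, +2 burnt (F count now 1)
Step 6: +1 fires, +1 burnt (F count now 1)
Step 7: +0 fires, +1 burnt (F count now 0)
Fire out after step 7
Initially T: 15, now '.': 23
Total burnt (originally-T cells now '.'): 13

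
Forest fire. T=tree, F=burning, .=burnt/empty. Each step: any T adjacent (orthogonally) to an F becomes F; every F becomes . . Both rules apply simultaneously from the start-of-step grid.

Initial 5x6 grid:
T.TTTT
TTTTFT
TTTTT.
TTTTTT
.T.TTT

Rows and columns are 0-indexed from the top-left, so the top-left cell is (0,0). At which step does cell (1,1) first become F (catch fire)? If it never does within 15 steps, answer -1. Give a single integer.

Step 1: cell (1,1)='T' (+4 fires, +1 burnt)
Step 2: cell (1,1)='T' (+5 fires, +4 burnt)
Step 3: cell (1,1)='F' (+6 fires, +5 burnt)
  -> target ignites at step 3
Step 4: cell (1,1)='.' (+5 fires, +6 burnt)
Step 5: cell (1,1)='.' (+3 fires, +5 burnt)
Step 6: cell (1,1)='.' (+2 fires, +3 burnt)
Step 7: cell (1,1)='.' (+0 fires, +2 burnt)
  fire out at step 7

3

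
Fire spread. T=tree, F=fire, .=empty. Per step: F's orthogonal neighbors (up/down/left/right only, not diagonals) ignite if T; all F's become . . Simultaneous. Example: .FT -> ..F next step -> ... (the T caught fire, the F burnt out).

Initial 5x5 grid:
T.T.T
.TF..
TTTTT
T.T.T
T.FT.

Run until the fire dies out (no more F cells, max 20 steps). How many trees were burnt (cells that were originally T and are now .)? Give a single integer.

Step 1: +5 fires, +2 burnt (F count now 5)
Step 2: +2 fires, +5 burnt (F count now 2)
Step 3: +2 fires, +2 burnt (F count now 2)
Step 4: +2 fires, +2 burnt (F count now 2)
Step 5: +1 fires, +2 burnt (F count now 1)
Step 6: +0 fires, +1 burnt (F count now 0)
Fire out after step 6
Initially T: 14, now '.': 23
Total burnt (originally-T cells now '.'): 12

Answer: 12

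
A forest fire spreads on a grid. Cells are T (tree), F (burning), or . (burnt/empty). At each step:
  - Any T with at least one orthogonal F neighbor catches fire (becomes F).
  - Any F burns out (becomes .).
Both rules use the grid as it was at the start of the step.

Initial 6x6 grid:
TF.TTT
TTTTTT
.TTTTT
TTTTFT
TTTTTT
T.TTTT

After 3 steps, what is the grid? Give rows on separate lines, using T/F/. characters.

Step 1: 6 trees catch fire, 2 burn out
  F..TTT
  TFTTTT
  .TTTFT
  TTTF.F
  TTTTFT
  T.TTTT
Step 2: 10 trees catch fire, 6 burn out
  ...TTT
  F.FTFT
  .FTF.F
  TTF...
  TTTF.F
  T.TTFT
Step 3: 8 trees catch fire, 10 burn out
  ...TFT
  ...F.F
  ..F...
  TF....
  TTF...
  T.TF.F

...TFT
...F.F
..F...
TF....
TTF...
T.TF.F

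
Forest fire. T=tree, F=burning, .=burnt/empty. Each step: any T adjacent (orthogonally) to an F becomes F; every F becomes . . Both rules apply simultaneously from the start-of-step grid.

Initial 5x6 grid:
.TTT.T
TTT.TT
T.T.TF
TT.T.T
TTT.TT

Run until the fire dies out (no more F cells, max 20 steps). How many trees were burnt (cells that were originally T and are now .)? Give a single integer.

Step 1: +3 fires, +1 burnt (F count now 3)
Step 2: +3 fires, +3 burnt (F count now 3)
Step 3: +1 fires, +3 burnt (F count now 1)
Step 4: +0 fires, +1 burnt (F count now 0)
Fire out after step 4
Initially T: 21, now '.': 16
Total burnt (originally-T cells now '.'): 7

Answer: 7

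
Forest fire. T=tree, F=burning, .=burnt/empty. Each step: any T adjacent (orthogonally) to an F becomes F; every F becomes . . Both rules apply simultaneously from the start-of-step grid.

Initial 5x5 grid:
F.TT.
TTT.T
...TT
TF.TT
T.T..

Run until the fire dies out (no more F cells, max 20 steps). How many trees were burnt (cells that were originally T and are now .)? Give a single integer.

Answer: 7

Derivation:
Step 1: +2 fires, +2 burnt (F count now 2)
Step 2: +2 fires, +2 burnt (F count now 2)
Step 3: +1 fires, +2 burnt (F count now 1)
Step 4: +1 fires, +1 burnt (F count now 1)
Step 5: +1 fires, +1 burnt (F count now 1)
Step 6: +0 fires, +1 burnt (F count now 0)
Fire out after step 6
Initially T: 13, now '.': 19
Total burnt (originally-T cells now '.'): 7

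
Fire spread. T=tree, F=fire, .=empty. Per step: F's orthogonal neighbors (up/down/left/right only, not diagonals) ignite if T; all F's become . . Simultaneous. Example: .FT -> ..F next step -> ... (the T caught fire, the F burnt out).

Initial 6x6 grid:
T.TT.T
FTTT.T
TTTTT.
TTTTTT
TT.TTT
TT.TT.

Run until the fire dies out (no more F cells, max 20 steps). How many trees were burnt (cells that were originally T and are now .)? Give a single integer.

Step 1: +3 fires, +1 burnt (F count now 3)
Step 2: +3 fires, +3 burnt (F count now 3)
Step 3: +5 fires, +3 burnt (F count now 5)
Step 4: +5 fires, +5 burnt (F count now 5)
Step 5: +3 fires, +5 burnt (F count now 3)
Step 6: +2 fires, +3 burnt (F count now 2)
Step 7: +3 fires, +2 burnt (F count now 3)
Step 8: +2 fires, +3 burnt (F count now 2)
Step 9: +0 fires, +2 burnt (F count now 0)
Fire out after step 9
Initially T: 28, now '.': 34
Total burnt (originally-T cells now '.'): 26

Answer: 26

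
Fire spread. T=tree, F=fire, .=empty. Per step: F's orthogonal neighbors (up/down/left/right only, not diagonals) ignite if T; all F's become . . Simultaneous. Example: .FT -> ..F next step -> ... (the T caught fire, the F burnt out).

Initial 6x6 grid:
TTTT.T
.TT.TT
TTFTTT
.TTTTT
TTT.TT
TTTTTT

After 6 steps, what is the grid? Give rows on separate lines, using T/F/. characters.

Step 1: 4 trees catch fire, 1 burn out
  TTTT.T
  .TF.TT
  TF.FTT
  .TFTTT
  TTT.TT
  TTTTTT
Step 2: 7 trees catch fire, 4 burn out
  TTFT.T
  .F..TT
  F...FT
  .F.FTT
  TTF.TT
  TTTTTT
Step 3: 7 trees catch fire, 7 burn out
  TF.F.T
  ....FT
  .....F
  ....FT
  TF..TT
  TTFTTT
Step 4: 7 trees catch fire, 7 burn out
  F....T
  .....F
  ......
  .....F
  F...FT
  TF.FTT
Step 5: 4 trees catch fire, 7 burn out
  .....F
  ......
  ......
  ......
  .....F
  F...FT
Step 6: 1 trees catch fire, 4 burn out
  ......
  ......
  ......
  ......
  ......
  .....F

......
......
......
......
......
.....F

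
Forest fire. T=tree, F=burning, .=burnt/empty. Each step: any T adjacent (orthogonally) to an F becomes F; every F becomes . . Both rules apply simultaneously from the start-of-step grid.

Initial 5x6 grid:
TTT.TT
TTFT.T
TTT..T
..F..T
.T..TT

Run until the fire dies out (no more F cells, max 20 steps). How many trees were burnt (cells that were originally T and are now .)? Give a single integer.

Step 1: +4 fires, +2 burnt (F count now 4)
Step 2: +3 fires, +4 burnt (F count now 3)
Step 3: +2 fires, +3 burnt (F count now 2)
Step 4: +0 fires, +2 burnt (F count now 0)
Fire out after step 4
Initially T: 17, now '.': 22
Total burnt (originally-T cells now '.'): 9

Answer: 9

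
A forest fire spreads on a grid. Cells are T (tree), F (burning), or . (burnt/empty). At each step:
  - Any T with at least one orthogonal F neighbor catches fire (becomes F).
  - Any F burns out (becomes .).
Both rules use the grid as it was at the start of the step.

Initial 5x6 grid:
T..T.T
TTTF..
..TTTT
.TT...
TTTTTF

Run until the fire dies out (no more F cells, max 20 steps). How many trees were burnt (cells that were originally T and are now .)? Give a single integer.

Step 1: +4 fires, +2 burnt (F count now 4)
Step 2: +4 fires, +4 burnt (F count now 4)
Step 3: +4 fires, +4 burnt (F count now 4)
Step 4: +3 fires, +4 burnt (F count now 3)
Step 5: +1 fires, +3 burnt (F count now 1)
Step 6: +0 fires, +1 burnt (F count now 0)
Fire out after step 6
Initially T: 17, now '.': 29
Total burnt (originally-T cells now '.'): 16

Answer: 16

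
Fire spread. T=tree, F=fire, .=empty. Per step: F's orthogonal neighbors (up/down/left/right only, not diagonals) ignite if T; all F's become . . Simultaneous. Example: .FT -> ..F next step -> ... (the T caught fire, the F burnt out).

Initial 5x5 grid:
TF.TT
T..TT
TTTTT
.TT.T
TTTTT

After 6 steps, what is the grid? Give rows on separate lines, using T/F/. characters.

Step 1: 1 trees catch fire, 1 burn out
  F..TT
  T..TT
  TTTTT
  .TT.T
  TTTTT
Step 2: 1 trees catch fire, 1 burn out
  ...TT
  F..TT
  TTTTT
  .TT.T
  TTTTT
Step 3: 1 trees catch fire, 1 burn out
  ...TT
  ...TT
  FTTTT
  .TT.T
  TTTTT
Step 4: 1 trees catch fire, 1 burn out
  ...TT
  ...TT
  .FTTT
  .TT.T
  TTTTT
Step 5: 2 trees catch fire, 1 burn out
  ...TT
  ...TT
  ..FTT
  .FT.T
  TTTTT
Step 6: 3 trees catch fire, 2 burn out
  ...TT
  ...TT
  ...FT
  ..F.T
  TFTTT

...TT
...TT
...FT
..F.T
TFTTT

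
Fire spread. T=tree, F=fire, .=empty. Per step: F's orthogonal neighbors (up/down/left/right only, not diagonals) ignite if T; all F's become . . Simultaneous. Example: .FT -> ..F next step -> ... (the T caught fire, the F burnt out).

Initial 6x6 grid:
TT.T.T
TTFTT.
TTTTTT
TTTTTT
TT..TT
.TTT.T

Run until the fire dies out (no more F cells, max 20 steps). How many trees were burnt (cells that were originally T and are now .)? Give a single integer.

Step 1: +3 fires, +1 burnt (F count now 3)
Step 2: +7 fires, +3 burnt (F count now 7)
Step 3: +5 fires, +7 burnt (F count now 5)
Step 4: +4 fires, +5 burnt (F count now 4)
Step 5: +4 fires, +4 burnt (F count now 4)
Step 6: +2 fires, +4 burnt (F count now 2)
Step 7: +2 fires, +2 burnt (F count now 2)
Step 8: +0 fires, +2 burnt (F count now 0)
Fire out after step 8
Initially T: 28, now '.': 35
Total burnt (originally-T cells now '.'): 27

Answer: 27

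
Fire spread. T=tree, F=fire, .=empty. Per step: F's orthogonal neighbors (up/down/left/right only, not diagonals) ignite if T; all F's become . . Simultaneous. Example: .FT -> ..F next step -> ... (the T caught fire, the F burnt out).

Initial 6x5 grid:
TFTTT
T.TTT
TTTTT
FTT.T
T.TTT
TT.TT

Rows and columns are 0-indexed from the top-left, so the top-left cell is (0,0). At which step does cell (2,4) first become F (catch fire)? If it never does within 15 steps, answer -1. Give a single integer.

Step 1: cell (2,4)='T' (+5 fires, +2 burnt)
Step 2: cell (2,4)='T' (+6 fires, +5 burnt)
Step 3: cell (2,4)='T' (+5 fires, +6 burnt)
Step 4: cell (2,4)='T' (+3 fires, +5 burnt)
Step 5: cell (2,4)='F' (+3 fires, +3 burnt)
  -> target ignites at step 5
Step 6: cell (2,4)='.' (+2 fires, +3 burnt)
Step 7: cell (2,4)='.' (+0 fires, +2 burnt)
  fire out at step 7

5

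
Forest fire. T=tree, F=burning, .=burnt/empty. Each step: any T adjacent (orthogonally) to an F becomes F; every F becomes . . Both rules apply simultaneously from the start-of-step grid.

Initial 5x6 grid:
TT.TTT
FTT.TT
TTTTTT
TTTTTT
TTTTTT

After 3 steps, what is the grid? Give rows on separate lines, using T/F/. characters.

Step 1: 3 trees catch fire, 1 burn out
  FT.TTT
  .FT.TT
  FTTTTT
  TTTTTT
  TTTTTT
Step 2: 4 trees catch fire, 3 burn out
  .F.TTT
  ..F.TT
  .FTTTT
  FTTTTT
  TTTTTT
Step 3: 3 trees catch fire, 4 burn out
  ...TTT
  ....TT
  ..FTTT
  .FTTTT
  FTTTTT

...TTT
....TT
..FTTT
.FTTTT
FTTTTT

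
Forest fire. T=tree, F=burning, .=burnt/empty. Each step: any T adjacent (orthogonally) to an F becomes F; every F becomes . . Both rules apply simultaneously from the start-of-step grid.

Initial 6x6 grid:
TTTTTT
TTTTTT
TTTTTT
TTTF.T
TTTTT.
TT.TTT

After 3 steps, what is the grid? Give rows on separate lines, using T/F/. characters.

Step 1: 3 trees catch fire, 1 burn out
  TTTTTT
  TTTTTT
  TTTFTT
  TTF..T
  TTTFT.
  TT.TTT
Step 2: 7 trees catch fire, 3 burn out
  TTTTTT
  TTTFTT
  TTF.FT
  TF...T
  TTF.F.
  TT.FTT
Step 3: 8 trees catch fire, 7 burn out
  TTTFTT
  TTF.FT
  TF...F
  F....T
  TF....
  TT..FT

TTTFTT
TTF.FT
TF...F
F....T
TF....
TT..FT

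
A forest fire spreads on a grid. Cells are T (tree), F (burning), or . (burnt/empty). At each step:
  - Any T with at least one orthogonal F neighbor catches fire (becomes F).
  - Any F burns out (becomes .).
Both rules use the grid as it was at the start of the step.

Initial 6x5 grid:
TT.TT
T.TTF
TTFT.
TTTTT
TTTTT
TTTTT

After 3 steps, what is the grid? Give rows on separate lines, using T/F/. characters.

Step 1: 6 trees catch fire, 2 burn out
  TT.TF
  T.FF.
  TF.F.
  TTFTT
  TTTTT
  TTTTT
Step 2: 5 trees catch fire, 6 burn out
  TT.F.
  T....
  F....
  TF.FT
  TTFTT
  TTTTT
Step 3: 6 trees catch fire, 5 burn out
  TT...
  F....
  .....
  F...F
  TF.FT
  TTFTT

TT...
F....
.....
F...F
TF.FT
TTFTT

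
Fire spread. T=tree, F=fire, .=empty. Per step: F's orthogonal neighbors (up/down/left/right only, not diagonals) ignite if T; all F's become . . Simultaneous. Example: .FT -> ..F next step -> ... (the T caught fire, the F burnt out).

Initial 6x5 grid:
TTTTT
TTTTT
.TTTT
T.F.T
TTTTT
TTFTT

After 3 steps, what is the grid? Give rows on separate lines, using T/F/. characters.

Step 1: 4 trees catch fire, 2 burn out
  TTTTT
  TTTTT
  .TFTT
  T...T
  TTFTT
  TF.FT
Step 2: 7 trees catch fire, 4 burn out
  TTTTT
  TTFTT
  .F.FT
  T...T
  TF.FT
  F...F
Step 3: 6 trees catch fire, 7 burn out
  TTFTT
  TF.FT
  ....F
  T...T
  F...F
  .....

TTFTT
TF.FT
....F
T...T
F...F
.....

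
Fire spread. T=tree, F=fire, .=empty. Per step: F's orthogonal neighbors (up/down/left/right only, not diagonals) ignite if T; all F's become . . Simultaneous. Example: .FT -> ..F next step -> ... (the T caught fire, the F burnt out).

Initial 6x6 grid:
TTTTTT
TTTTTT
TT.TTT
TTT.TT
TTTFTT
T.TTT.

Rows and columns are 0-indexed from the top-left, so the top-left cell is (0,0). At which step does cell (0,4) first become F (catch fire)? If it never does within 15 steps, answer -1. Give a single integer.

Step 1: cell (0,4)='T' (+3 fires, +1 burnt)
Step 2: cell (0,4)='T' (+6 fires, +3 burnt)
Step 3: cell (0,4)='T' (+4 fires, +6 burnt)
Step 4: cell (0,4)='T' (+6 fires, +4 burnt)
Step 5: cell (0,4)='F' (+5 fires, +6 burnt)
  -> target ignites at step 5
Step 6: cell (0,4)='.' (+5 fires, +5 burnt)
Step 7: cell (0,4)='.' (+2 fires, +5 burnt)
Step 8: cell (0,4)='.' (+0 fires, +2 burnt)
  fire out at step 8

5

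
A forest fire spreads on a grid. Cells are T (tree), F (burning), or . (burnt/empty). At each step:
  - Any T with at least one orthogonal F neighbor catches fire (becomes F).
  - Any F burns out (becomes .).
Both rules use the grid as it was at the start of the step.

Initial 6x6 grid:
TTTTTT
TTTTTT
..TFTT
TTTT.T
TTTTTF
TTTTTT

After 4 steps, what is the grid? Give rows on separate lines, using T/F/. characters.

Step 1: 7 trees catch fire, 2 burn out
  TTTTTT
  TTTFTT
  ..F.FT
  TTTF.F
  TTTTF.
  TTTTTF
Step 2: 7 trees catch fire, 7 burn out
  TTTFTT
  TTF.FT
  .....F
  TTF...
  TTTF..
  TTTTF.
Step 3: 7 trees catch fire, 7 burn out
  TTF.FT
  TF...F
  ......
  TF....
  TTF...
  TTTF..
Step 4: 6 trees catch fire, 7 burn out
  TF...F
  F.....
  ......
  F.....
  TF....
  TTF...

TF...F
F.....
......
F.....
TF....
TTF...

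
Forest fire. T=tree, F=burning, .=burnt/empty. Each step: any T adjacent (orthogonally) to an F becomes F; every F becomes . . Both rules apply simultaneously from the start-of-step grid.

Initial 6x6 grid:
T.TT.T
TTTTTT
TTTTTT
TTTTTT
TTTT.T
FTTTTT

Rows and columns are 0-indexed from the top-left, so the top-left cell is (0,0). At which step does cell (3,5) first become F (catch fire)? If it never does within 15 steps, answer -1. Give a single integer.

Step 1: cell (3,5)='T' (+2 fires, +1 burnt)
Step 2: cell (3,5)='T' (+3 fires, +2 burnt)
Step 3: cell (3,5)='T' (+4 fires, +3 burnt)
Step 4: cell (3,5)='T' (+5 fires, +4 burnt)
Step 5: cell (3,5)='T' (+5 fires, +5 burnt)
Step 6: cell (3,5)='T' (+4 fires, +5 burnt)
Step 7: cell (3,5)='F' (+4 fires, +4 burnt)
  -> target ignites at step 7
Step 8: cell (3,5)='.' (+3 fires, +4 burnt)
Step 9: cell (3,5)='.' (+1 fires, +3 burnt)
Step 10: cell (3,5)='.' (+1 fires, +1 burnt)
Step 11: cell (3,5)='.' (+0 fires, +1 burnt)
  fire out at step 11

7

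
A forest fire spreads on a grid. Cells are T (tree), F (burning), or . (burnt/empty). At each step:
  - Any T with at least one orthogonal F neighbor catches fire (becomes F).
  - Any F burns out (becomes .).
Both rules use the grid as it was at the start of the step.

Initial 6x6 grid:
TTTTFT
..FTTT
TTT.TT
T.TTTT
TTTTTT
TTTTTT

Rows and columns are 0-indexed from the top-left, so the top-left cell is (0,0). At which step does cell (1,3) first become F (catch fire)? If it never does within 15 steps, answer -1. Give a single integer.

Step 1: cell (1,3)='F' (+6 fires, +2 burnt)
  -> target ignites at step 1
Step 2: cell (1,3)='.' (+5 fires, +6 burnt)
Step 3: cell (1,3)='.' (+6 fires, +5 burnt)
Step 4: cell (1,3)='.' (+6 fires, +6 burnt)
Step 5: cell (1,3)='.' (+5 fires, +6 burnt)
Step 6: cell (1,3)='.' (+2 fires, +5 burnt)
Step 7: cell (1,3)='.' (+0 fires, +2 burnt)
  fire out at step 7

1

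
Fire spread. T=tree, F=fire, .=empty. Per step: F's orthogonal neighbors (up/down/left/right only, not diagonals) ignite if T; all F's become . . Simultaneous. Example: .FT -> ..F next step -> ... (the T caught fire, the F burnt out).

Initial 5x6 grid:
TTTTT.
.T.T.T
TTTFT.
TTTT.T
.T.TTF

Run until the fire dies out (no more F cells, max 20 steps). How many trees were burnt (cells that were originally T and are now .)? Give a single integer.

Answer: 19

Derivation:
Step 1: +6 fires, +2 burnt (F count now 6)
Step 2: +4 fires, +6 burnt (F count now 4)
Step 3: +5 fires, +4 burnt (F count now 5)
Step 4: +3 fires, +5 burnt (F count now 3)
Step 5: +1 fires, +3 burnt (F count now 1)
Step 6: +0 fires, +1 burnt (F count now 0)
Fire out after step 6
Initially T: 20, now '.': 29
Total burnt (originally-T cells now '.'): 19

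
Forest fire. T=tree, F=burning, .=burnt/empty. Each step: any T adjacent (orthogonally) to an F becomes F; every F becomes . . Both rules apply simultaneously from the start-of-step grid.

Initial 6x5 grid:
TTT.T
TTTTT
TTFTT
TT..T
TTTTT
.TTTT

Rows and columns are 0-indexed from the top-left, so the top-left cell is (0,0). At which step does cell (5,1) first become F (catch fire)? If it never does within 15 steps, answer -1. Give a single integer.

Step 1: cell (5,1)='T' (+3 fires, +1 burnt)
Step 2: cell (5,1)='T' (+6 fires, +3 burnt)
Step 3: cell (5,1)='T' (+6 fires, +6 burnt)
Step 4: cell (5,1)='F' (+6 fires, +6 burnt)
  -> target ignites at step 4
Step 5: cell (5,1)='.' (+3 fires, +6 burnt)
Step 6: cell (5,1)='.' (+1 fires, +3 burnt)
Step 7: cell (5,1)='.' (+0 fires, +1 burnt)
  fire out at step 7

4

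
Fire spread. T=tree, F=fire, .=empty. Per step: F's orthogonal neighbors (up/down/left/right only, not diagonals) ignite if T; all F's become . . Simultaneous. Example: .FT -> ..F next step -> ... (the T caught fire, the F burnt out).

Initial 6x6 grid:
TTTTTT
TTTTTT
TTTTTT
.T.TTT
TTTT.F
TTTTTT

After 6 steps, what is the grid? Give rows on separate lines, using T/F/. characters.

Step 1: 2 trees catch fire, 1 burn out
  TTTTTT
  TTTTTT
  TTTTTT
  .T.TTF
  TTTT..
  TTTTTF
Step 2: 3 trees catch fire, 2 burn out
  TTTTTT
  TTTTTT
  TTTTTF
  .T.TF.
  TTTT..
  TTTTF.
Step 3: 4 trees catch fire, 3 burn out
  TTTTTT
  TTTTTF
  TTTTF.
  .T.F..
  TTTT..
  TTTF..
Step 4: 5 trees catch fire, 4 burn out
  TTTTTF
  TTTTF.
  TTTF..
  .T....
  TTTF..
  TTF...
Step 5: 5 trees catch fire, 5 burn out
  TTTTF.
  TTTF..
  TTF...
  .T....
  TTF...
  TF....
Step 6: 5 trees catch fire, 5 burn out
  TTTF..
  TTF...
  TF....
  .T....
  TF....
  F.....

TTTF..
TTF...
TF....
.T....
TF....
F.....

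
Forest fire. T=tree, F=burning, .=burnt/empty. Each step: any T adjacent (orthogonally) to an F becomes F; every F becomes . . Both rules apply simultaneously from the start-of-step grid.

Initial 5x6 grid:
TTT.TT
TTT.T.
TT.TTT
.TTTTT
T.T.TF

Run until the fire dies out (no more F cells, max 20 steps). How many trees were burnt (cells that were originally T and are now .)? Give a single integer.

Answer: 21

Derivation:
Step 1: +2 fires, +1 burnt (F count now 2)
Step 2: +2 fires, +2 burnt (F count now 2)
Step 3: +2 fires, +2 burnt (F count now 2)
Step 4: +3 fires, +2 burnt (F count now 3)
Step 5: +3 fires, +3 burnt (F count now 3)
Step 6: +2 fires, +3 burnt (F count now 2)
Step 7: +2 fires, +2 burnt (F count now 2)
Step 8: +3 fires, +2 burnt (F count now 3)
Step 9: +2 fires, +3 burnt (F count now 2)
Step 10: +0 fires, +2 burnt (F count now 0)
Fire out after step 10
Initially T: 22, now '.': 29
Total burnt (originally-T cells now '.'): 21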